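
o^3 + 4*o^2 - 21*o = o*(o - 3)*(o + 7)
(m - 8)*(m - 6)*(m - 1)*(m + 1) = m^4 - 14*m^3 + 47*m^2 + 14*m - 48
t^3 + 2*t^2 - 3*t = t*(t - 1)*(t + 3)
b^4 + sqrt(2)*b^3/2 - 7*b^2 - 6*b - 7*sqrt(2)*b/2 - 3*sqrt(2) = (b - 3)*(b + 1)*(b + 2)*(b + sqrt(2)/2)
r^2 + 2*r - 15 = (r - 3)*(r + 5)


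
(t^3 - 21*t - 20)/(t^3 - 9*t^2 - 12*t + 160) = (t + 1)/(t - 8)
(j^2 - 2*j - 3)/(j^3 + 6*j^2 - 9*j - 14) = (j - 3)/(j^2 + 5*j - 14)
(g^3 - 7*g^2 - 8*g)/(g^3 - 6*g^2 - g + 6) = g*(g - 8)/(g^2 - 7*g + 6)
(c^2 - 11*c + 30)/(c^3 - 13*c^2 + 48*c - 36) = (c - 5)/(c^2 - 7*c + 6)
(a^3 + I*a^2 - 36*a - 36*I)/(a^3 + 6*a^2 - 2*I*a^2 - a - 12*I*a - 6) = (a^2 + a*(-6 + I) - 6*I)/(a^2 - 2*I*a - 1)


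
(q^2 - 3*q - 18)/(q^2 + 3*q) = (q - 6)/q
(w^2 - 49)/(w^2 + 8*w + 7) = (w - 7)/(w + 1)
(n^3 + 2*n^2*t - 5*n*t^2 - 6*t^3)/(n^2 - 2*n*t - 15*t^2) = (-n^2 + n*t + 2*t^2)/(-n + 5*t)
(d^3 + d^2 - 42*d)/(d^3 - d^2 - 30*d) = (d + 7)/(d + 5)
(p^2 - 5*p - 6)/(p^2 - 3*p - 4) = (p - 6)/(p - 4)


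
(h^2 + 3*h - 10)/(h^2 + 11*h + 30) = (h - 2)/(h + 6)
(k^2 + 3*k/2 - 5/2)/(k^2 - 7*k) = (2*k^2 + 3*k - 5)/(2*k*(k - 7))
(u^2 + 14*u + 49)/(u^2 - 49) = (u + 7)/(u - 7)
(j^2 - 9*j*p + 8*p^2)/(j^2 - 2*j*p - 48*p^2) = (j - p)/(j + 6*p)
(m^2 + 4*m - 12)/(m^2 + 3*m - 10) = (m + 6)/(m + 5)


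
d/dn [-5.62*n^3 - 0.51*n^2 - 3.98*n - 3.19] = -16.86*n^2 - 1.02*n - 3.98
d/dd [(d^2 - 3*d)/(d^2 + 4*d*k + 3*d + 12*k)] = (-d*(d - 3)*(2*d + 4*k + 3) + (2*d - 3)*(d^2 + 4*d*k + 3*d + 12*k))/(d^2 + 4*d*k + 3*d + 12*k)^2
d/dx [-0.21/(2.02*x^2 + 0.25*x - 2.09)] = (0.8484*x + 0.0525)/(2.02*x^2 + 0.25*x - 2.09)^2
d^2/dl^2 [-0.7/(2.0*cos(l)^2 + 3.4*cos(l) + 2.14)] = (11.2*(1 - cos(l)^2)^2 + 14.28*cos(l)^3 + 1.708*cos(l)^2 - 33.6532*cos(l) - 21.392)/(2.0*cos(l)^2 + 3.4*cos(l) + 2.14)^3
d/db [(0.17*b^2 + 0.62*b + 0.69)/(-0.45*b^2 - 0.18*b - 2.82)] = (0.2484*b^2 - 0.3378*b - 1.6242)/(0.2025*b^4 + 0.162*b^3 + 2.5704*b^2 + 1.0152*b + 7.9524)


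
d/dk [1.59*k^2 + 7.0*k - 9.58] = 3.18*k + 7.0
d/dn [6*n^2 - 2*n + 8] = 12*n - 2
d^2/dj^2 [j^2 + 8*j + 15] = 2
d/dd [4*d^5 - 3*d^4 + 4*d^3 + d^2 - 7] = 2*d*(10*d^3 - 6*d^2 + 6*d + 1)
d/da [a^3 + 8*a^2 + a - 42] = 3*a^2 + 16*a + 1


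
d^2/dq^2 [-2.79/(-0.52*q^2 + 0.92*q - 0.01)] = (-1.508832*q^2 + 2.669472*q + 2.79*(1.04*q - 0.92)*(2.08*q - 1.84) - 0.029016)/(0.52*q^2 - 0.92*q + 0.01)^3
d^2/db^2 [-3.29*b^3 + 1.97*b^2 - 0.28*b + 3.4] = 3.94 - 19.74*b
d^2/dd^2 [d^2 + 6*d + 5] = 2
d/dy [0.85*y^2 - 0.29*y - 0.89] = 1.7*y - 0.29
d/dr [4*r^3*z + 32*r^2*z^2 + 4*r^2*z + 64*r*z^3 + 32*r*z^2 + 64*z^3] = 4*z*(3*r^2 + 16*r*z + 2*r + 16*z^2 + 8*z)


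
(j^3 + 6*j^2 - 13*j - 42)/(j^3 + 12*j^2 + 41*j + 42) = (j - 3)/(j + 3)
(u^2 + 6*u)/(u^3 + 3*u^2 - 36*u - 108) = u/(u^2 - 3*u - 18)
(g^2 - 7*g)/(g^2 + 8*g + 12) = g*(g - 7)/(g^2 + 8*g + 12)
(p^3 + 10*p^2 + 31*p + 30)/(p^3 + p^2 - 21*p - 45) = (p^2 + 7*p + 10)/(p^2 - 2*p - 15)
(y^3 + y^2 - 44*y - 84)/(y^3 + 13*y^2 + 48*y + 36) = (y^2 - 5*y - 14)/(y^2 + 7*y + 6)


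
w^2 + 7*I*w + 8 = (w - I)*(w + 8*I)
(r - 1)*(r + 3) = r^2 + 2*r - 3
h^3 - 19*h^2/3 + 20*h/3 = h*(h - 5)*(h - 4/3)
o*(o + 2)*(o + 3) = o^3 + 5*o^2 + 6*o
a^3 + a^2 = a^2*(a + 1)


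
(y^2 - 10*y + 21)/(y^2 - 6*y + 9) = (y - 7)/(y - 3)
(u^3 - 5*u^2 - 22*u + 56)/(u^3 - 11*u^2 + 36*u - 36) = (u^2 - 3*u - 28)/(u^2 - 9*u + 18)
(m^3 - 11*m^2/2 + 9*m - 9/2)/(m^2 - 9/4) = 2*(m^2 - 4*m + 3)/(2*m + 3)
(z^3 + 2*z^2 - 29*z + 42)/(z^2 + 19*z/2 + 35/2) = 2*(z^2 - 5*z + 6)/(2*z + 5)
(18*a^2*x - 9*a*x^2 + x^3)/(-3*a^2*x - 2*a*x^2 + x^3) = (-6*a + x)/(a + x)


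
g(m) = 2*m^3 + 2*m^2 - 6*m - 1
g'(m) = 6*m^2 + 4*m - 6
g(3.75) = 110.09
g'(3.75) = 93.38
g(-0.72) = 3.61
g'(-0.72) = -5.77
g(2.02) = 11.53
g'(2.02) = 26.56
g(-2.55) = -5.86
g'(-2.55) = 22.82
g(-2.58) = -6.55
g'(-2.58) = 23.62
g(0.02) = -1.12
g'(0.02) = -5.92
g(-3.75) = -55.84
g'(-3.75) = 63.38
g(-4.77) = -143.94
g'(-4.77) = 111.44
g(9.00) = 1565.00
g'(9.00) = 516.00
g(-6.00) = -325.00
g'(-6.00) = 186.00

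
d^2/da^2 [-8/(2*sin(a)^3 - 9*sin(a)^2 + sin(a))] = 8*(36*sin(a)^3 - 198*sin(a)^2 + 280*sin(a) + 261 - 497/sin(a) + 54/sin(a)^2 - 2/sin(a)^3)/(2*sin(a)^2 - 9*sin(a) + 1)^3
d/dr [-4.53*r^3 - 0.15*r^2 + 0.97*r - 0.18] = -13.59*r^2 - 0.3*r + 0.97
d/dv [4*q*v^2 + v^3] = v*(8*q + 3*v)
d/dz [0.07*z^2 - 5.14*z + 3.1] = 0.14*z - 5.14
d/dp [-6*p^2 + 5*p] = 5 - 12*p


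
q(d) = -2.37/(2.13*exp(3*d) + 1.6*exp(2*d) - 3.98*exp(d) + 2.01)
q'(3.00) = 0.00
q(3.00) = 0.00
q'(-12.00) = 0.00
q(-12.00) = -1.18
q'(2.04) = 0.01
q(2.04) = -0.00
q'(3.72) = 0.00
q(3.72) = -0.00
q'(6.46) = 0.00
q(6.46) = -0.00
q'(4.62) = 0.00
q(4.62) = -0.00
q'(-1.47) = -1.09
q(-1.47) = -1.97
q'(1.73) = 0.02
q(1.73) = -0.01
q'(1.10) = 0.12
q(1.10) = -0.04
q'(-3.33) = -0.09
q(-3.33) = -1.27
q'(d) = -2.37*(-6.39*exp(3*d) - 3.2*exp(2*d) + 3.98*exp(d))/(2.13*exp(3*d) + 1.6*exp(2*d) - 3.98*exp(d) + 2.01)^2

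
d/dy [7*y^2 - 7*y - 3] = 14*y - 7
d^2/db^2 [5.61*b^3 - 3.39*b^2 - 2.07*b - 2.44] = 33.66*b - 6.78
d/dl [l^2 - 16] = 2*l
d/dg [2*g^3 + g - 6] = 6*g^2 + 1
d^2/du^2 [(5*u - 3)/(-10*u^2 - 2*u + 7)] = 4*(-2*(5*u - 3)*(10*u + 1)^2 + 5*(15*u - 2)*(10*u^2 + 2*u - 7))/(10*u^2 + 2*u - 7)^3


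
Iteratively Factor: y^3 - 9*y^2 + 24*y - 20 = (y - 2)*(y^2 - 7*y + 10) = (y - 2)^2*(y - 5)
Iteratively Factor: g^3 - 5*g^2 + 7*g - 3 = (g - 1)*(g^2 - 4*g + 3) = (g - 1)^2*(g - 3)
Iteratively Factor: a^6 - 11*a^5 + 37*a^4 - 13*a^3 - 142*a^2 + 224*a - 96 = (a - 4)*(a^5 - 7*a^4 + 9*a^3 + 23*a^2 - 50*a + 24) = (a - 4)*(a - 1)*(a^4 - 6*a^3 + 3*a^2 + 26*a - 24) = (a - 4)*(a - 3)*(a - 1)*(a^3 - 3*a^2 - 6*a + 8) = (a - 4)*(a - 3)*(a - 1)^2*(a^2 - 2*a - 8) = (a - 4)^2*(a - 3)*(a - 1)^2*(a + 2)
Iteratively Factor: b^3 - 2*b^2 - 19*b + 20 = (b - 1)*(b^2 - b - 20) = (b - 1)*(b + 4)*(b - 5)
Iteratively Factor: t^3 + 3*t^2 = (t)*(t^2 + 3*t) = t*(t + 3)*(t)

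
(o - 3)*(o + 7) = o^2 + 4*o - 21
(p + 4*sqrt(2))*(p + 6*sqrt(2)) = p^2 + 10*sqrt(2)*p + 48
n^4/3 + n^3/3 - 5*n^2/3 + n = n*(n/3 + 1)*(n - 1)^2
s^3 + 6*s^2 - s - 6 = (s - 1)*(s + 1)*(s + 6)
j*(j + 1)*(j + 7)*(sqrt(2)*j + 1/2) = sqrt(2)*j^4 + j^3/2 + 8*sqrt(2)*j^3 + 4*j^2 + 7*sqrt(2)*j^2 + 7*j/2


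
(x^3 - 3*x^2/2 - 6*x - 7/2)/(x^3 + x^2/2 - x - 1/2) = (2*x^2 - 5*x - 7)/(2*x^2 - x - 1)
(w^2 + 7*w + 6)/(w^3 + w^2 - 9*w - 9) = (w + 6)/(w^2 - 9)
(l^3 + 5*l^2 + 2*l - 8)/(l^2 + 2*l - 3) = (l^2 + 6*l + 8)/(l + 3)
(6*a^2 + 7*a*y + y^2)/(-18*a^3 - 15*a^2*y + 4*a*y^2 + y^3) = 1/(-3*a + y)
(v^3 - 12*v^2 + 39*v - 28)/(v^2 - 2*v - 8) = (v^2 - 8*v + 7)/(v + 2)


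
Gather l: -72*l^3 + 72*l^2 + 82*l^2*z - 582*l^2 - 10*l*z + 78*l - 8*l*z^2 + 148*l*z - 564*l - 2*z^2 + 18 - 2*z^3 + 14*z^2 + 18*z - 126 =-72*l^3 + l^2*(82*z - 510) + l*(-8*z^2 + 138*z - 486) - 2*z^3 + 12*z^2 + 18*z - 108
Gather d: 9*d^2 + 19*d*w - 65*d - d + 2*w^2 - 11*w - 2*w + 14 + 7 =9*d^2 + d*(19*w - 66) + 2*w^2 - 13*w + 21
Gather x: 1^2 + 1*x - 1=x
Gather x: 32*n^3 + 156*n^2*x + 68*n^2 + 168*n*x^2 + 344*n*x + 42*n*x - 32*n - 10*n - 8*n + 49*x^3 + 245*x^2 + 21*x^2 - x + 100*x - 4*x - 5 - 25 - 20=32*n^3 + 68*n^2 - 50*n + 49*x^3 + x^2*(168*n + 266) + x*(156*n^2 + 386*n + 95) - 50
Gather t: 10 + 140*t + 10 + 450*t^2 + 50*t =450*t^2 + 190*t + 20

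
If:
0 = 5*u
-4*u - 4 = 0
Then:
No Solution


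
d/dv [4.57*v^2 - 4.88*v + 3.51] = 9.14*v - 4.88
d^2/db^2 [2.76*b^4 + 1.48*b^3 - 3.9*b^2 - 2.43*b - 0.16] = 33.12*b^2 + 8.88*b - 7.8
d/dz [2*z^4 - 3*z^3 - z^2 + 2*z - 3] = 8*z^3 - 9*z^2 - 2*z + 2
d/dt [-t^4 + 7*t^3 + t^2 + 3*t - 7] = -4*t^3 + 21*t^2 + 2*t + 3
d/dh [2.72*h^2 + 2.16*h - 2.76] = 5.44*h + 2.16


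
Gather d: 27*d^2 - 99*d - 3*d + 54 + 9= 27*d^2 - 102*d + 63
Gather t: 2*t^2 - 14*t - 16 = 2*t^2 - 14*t - 16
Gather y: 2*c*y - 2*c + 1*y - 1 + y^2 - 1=-2*c + y^2 + y*(2*c + 1) - 2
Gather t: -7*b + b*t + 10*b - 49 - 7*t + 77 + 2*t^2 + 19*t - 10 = 3*b + 2*t^2 + t*(b + 12) + 18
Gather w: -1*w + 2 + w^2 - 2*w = w^2 - 3*w + 2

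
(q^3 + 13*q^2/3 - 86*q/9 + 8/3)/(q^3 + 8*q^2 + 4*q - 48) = (9*q^2 - 15*q + 4)/(9*(q^2 + 2*q - 8))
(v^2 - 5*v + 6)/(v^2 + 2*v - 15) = (v - 2)/(v + 5)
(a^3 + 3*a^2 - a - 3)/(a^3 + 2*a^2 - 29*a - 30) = (a^2 + 2*a - 3)/(a^2 + a - 30)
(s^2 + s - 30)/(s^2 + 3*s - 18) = (s - 5)/(s - 3)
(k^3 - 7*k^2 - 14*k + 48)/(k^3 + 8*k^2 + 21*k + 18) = (k^2 - 10*k + 16)/(k^2 + 5*k + 6)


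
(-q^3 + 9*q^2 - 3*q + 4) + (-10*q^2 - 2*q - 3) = -q^3 - q^2 - 5*q + 1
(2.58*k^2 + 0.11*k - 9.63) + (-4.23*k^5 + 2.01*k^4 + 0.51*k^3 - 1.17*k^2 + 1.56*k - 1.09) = -4.23*k^5 + 2.01*k^4 + 0.51*k^3 + 1.41*k^2 + 1.67*k - 10.72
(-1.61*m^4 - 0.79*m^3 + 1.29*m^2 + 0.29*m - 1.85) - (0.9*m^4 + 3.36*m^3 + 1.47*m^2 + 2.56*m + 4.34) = -2.51*m^4 - 4.15*m^3 - 0.18*m^2 - 2.27*m - 6.19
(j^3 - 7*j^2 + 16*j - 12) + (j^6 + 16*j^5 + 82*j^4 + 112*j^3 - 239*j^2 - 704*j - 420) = j^6 + 16*j^5 + 82*j^4 + 113*j^3 - 246*j^2 - 688*j - 432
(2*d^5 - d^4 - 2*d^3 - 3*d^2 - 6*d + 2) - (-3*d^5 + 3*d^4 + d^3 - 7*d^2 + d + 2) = 5*d^5 - 4*d^4 - 3*d^3 + 4*d^2 - 7*d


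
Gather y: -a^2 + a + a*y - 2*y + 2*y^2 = -a^2 + a + 2*y^2 + y*(a - 2)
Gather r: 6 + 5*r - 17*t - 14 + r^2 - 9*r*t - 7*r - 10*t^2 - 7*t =r^2 + r*(-9*t - 2) - 10*t^2 - 24*t - 8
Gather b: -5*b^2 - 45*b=-5*b^2 - 45*b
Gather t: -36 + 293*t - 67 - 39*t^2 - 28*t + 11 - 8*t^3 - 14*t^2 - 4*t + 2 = -8*t^3 - 53*t^2 + 261*t - 90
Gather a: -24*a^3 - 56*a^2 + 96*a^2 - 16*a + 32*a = -24*a^3 + 40*a^2 + 16*a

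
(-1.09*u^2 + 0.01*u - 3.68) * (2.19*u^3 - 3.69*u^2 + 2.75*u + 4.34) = -2.3871*u^5 + 4.044*u^4 - 11.0936*u^3 + 8.8761*u^2 - 10.0766*u - 15.9712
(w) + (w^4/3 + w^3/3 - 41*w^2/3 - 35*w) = w^4/3 + w^3/3 - 41*w^2/3 - 34*w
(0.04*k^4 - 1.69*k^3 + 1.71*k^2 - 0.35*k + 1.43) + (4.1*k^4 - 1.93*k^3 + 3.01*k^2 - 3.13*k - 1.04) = 4.14*k^4 - 3.62*k^3 + 4.72*k^2 - 3.48*k + 0.39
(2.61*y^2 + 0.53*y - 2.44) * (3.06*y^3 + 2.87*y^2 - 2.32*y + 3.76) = 7.9866*y^5 + 9.1125*y^4 - 12.0005*y^3 + 1.5812*y^2 + 7.6536*y - 9.1744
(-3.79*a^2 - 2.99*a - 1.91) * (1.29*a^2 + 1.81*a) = -4.8891*a^4 - 10.717*a^3 - 7.8758*a^2 - 3.4571*a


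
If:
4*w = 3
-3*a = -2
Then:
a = 2/3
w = 3/4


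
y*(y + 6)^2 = y^3 + 12*y^2 + 36*y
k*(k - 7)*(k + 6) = k^3 - k^2 - 42*k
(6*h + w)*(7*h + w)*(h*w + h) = 42*h^3*w + 42*h^3 + 13*h^2*w^2 + 13*h^2*w + h*w^3 + h*w^2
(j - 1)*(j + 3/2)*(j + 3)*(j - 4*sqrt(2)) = j^4 - 4*sqrt(2)*j^3 + 7*j^3/2 - 14*sqrt(2)*j^2 - 9*j/2 + 18*sqrt(2)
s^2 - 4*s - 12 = (s - 6)*(s + 2)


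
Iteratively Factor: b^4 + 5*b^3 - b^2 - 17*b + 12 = (b + 4)*(b^3 + b^2 - 5*b + 3) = (b - 1)*(b + 4)*(b^2 + 2*b - 3) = (b - 1)*(b + 3)*(b + 4)*(b - 1)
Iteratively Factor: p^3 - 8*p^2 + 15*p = (p)*(p^2 - 8*p + 15) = p*(p - 5)*(p - 3)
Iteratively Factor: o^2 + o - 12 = (o + 4)*(o - 3)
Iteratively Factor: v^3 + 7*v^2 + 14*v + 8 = (v + 1)*(v^2 + 6*v + 8) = (v + 1)*(v + 2)*(v + 4)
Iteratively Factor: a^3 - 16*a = (a)*(a^2 - 16) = a*(a + 4)*(a - 4)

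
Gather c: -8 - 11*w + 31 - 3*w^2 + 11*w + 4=27 - 3*w^2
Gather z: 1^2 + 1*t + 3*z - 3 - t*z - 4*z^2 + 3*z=t - 4*z^2 + z*(6 - t) - 2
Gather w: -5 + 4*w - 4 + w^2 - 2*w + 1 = w^2 + 2*w - 8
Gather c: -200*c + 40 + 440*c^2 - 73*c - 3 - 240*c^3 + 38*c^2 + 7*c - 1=-240*c^3 + 478*c^2 - 266*c + 36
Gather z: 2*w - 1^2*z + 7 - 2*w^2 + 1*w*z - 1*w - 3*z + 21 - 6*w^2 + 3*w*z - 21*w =-8*w^2 - 20*w + z*(4*w - 4) + 28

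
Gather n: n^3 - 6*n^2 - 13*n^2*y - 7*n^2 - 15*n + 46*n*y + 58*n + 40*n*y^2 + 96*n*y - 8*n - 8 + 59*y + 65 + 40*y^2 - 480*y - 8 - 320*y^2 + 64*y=n^3 + n^2*(-13*y - 13) + n*(40*y^2 + 142*y + 35) - 280*y^2 - 357*y + 49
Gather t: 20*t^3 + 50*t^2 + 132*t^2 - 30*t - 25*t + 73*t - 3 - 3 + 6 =20*t^3 + 182*t^2 + 18*t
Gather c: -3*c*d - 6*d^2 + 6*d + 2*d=-3*c*d - 6*d^2 + 8*d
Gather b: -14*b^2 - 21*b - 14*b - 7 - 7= -14*b^2 - 35*b - 14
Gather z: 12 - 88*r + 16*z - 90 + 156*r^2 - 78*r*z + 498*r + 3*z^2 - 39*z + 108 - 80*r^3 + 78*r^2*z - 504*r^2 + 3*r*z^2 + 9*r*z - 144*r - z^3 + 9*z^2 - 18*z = -80*r^3 - 348*r^2 + 266*r - z^3 + z^2*(3*r + 12) + z*(78*r^2 - 69*r - 41) + 30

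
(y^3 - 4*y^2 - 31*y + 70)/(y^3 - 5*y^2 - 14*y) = (y^2 + 3*y - 10)/(y*(y + 2))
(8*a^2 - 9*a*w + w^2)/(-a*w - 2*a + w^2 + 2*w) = (-8*a + w)/(w + 2)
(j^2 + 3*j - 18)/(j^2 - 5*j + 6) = (j + 6)/(j - 2)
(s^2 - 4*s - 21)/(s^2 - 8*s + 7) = (s + 3)/(s - 1)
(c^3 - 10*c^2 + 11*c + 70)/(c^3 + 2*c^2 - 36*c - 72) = (c^2 - 12*c + 35)/(c^2 - 36)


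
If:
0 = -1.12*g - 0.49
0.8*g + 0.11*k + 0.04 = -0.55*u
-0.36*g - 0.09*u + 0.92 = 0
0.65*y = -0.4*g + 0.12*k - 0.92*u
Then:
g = -0.44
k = -57.04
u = 11.97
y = -27.21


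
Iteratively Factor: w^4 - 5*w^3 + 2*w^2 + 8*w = (w)*(w^3 - 5*w^2 + 2*w + 8) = w*(w + 1)*(w^2 - 6*w + 8) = w*(w - 4)*(w + 1)*(w - 2)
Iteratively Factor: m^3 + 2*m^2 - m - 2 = (m + 2)*(m^2 - 1) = (m - 1)*(m + 2)*(m + 1)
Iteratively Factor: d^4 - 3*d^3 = (d - 3)*(d^3) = d*(d - 3)*(d^2) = d^2*(d - 3)*(d)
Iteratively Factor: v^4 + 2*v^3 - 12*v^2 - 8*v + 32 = (v - 2)*(v^3 + 4*v^2 - 4*v - 16) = (v - 2)*(v + 2)*(v^2 + 2*v - 8) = (v - 2)^2*(v + 2)*(v + 4)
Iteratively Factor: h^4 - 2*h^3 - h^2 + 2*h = (h)*(h^3 - 2*h^2 - h + 2) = h*(h - 1)*(h^2 - h - 2) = h*(h - 1)*(h + 1)*(h - 2)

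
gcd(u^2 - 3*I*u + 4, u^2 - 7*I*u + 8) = u + I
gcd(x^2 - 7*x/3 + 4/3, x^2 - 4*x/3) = x - 4/3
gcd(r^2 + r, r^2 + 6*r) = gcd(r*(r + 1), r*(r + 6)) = r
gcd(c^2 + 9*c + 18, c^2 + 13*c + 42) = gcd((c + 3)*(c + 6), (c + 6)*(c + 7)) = c + 6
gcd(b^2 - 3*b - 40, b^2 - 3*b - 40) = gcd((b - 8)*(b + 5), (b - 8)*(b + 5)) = b^2 - 3*b - 40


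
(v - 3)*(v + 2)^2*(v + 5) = v^4 + 6*v^3 - 3*v^2 - 52*v - 60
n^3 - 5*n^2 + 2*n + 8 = (n - 4)*(n - 2)*(n + 1)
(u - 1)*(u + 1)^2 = u^3 + u^2 - u - 1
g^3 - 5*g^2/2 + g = g*(g - 2)*(g - 1/2)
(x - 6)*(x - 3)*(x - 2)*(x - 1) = x^4 - 12*x^3 + 47*x^2 - 72*x + 36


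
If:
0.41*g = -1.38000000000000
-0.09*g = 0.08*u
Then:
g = -3.37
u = 3.79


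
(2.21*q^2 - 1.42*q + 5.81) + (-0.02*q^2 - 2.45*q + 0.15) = 2.19*q^2 - 3.87*q + 5.96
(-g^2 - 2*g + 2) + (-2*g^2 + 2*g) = 2 - 3*g^2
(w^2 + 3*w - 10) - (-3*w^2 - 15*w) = 4*w^2 + 18*w - 10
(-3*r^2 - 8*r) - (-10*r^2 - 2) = 7*r^2 - 8*r + 2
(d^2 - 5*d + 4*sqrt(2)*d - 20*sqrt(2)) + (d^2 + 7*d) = 2*d^2 + 2*d + 4*sqrt(2)*d - 20*sqrt(2)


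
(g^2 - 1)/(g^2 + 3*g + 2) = (g - 1)/(g + 2)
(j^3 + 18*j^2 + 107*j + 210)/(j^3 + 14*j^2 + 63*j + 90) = (j + 7)/(j + 3)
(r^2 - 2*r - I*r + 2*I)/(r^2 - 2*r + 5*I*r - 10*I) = (r - I)/(r + 5*I)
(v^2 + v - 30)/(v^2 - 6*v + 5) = (v + 6)/(v - 1)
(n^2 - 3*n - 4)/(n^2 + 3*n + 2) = (n - 4)/(n + 2)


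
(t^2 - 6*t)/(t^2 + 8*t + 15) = t*(t - 6)/(t^2 + 8*t + 15)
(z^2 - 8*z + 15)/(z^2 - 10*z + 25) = (z - 3)/(z - 5)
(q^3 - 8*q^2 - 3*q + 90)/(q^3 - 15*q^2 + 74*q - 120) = (q + 3)/(q - 4)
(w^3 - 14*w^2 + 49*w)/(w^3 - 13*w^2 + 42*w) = (w - 7)/(w - 6)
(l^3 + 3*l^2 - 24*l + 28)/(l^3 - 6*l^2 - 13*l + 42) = (l^2 + 5*l - 14)/(l^2 - 4*l - 21)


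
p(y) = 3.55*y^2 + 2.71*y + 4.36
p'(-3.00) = -18.59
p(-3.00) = 28.18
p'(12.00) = 87.91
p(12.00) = 548.08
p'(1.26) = 11.66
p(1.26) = 13.41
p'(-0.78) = -2.83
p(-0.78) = 4.41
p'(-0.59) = -1.48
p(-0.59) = 4.00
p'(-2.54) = -15.32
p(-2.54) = 20.38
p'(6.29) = 47.37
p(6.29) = 161.86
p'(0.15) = 3.78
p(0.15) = 4.85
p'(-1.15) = -5.46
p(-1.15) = 5.94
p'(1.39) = 12.58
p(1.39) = 14.99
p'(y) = 7.1*y + 2.71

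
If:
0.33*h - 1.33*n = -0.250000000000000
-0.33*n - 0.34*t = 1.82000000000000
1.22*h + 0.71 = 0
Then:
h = -0.58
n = 0.04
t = -5.40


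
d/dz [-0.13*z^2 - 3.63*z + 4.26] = -0.26*z - 3.63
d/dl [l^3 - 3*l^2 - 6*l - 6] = 3*l^2 - 6*l - 6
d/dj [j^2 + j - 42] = 2*j + 1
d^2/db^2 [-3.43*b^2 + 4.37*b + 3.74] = -6.86000000000000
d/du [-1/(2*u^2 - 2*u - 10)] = (u - 1/2)/(-u^2 + u + 5)^2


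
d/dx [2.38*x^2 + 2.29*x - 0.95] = 4.76*x + 2.29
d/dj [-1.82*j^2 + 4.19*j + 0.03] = 4.19 - 3.64*j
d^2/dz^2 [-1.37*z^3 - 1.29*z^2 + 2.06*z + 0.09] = -8.22*z - 2.58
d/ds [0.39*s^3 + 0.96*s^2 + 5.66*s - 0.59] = 1.17*s^2 + 1.92*s + 5.66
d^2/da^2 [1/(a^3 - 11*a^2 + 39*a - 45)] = 4*(3*a^2 - 26*a + 57)/(a^7 - 27*a^6 + 309*a^5 - 1943*a^4 + 7251*a^3 - 16065*a^2 + 19575*a - 10125)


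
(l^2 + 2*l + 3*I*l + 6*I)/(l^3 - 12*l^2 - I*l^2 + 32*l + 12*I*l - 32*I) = (l^2 + l*(2 + 3*I) + 6*I)/(l^3 + l^2*(-12 - I) + l*(32 + 12*I) - 32*I)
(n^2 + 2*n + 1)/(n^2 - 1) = (n + 1)/(n - 1)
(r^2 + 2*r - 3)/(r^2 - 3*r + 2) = (r + 3)/(r - 2)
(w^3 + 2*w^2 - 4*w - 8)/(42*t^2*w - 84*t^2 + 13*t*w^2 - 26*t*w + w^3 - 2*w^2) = (w^2 + 4*w + 4)/(42*t^2 + 13*t*w + w^2)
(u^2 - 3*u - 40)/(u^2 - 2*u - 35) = (u - 8)/(u - 7)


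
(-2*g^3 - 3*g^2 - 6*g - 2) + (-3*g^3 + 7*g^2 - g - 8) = -5*g^3 + 4*g^2 - 7*g - 10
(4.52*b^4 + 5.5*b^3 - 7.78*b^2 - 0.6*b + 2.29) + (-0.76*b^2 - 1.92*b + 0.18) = 4.52*b^4 + 5.5*b^3 - 8.54*b^2 - 2.52*b + 2.47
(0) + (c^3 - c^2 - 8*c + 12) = c^3 - c^2 - 8*c + 12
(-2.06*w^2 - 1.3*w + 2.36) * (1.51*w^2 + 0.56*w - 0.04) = -3.1106*w^4 - 3.1166*w^3 + 2.918*w^2 + 1.3736*w - 0.0944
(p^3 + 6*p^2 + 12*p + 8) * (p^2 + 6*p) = p^5 + 12*p^4 + 48*p^3 + 80*p^2 + 48*p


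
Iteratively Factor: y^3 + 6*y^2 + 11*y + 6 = (y + 2)*(y^2 + 4*y + 3) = (y + 2)*(y + 3)*(y + 1)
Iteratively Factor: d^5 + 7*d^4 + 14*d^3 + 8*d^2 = (d)*(d^4 + 7*d^3 + 14*d^2 + 8*d) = d^2*(d^3 + 7*d^2 + 14*d + 8) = d^2*(d + 1)*(d^2 + 6*d + 8) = d^2*(d + 1)*(d + 2)*(d + 4)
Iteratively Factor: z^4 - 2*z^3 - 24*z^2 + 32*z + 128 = (z + 4)*(z^3 - 6*z^2 + 32) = (z + 2)*(z + 4)*(z^2 - 8*z + 16) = (z - 4)*(z + 2)*(z + 4)*(z - 4)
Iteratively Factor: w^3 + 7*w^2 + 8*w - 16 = (w + 4)*(w^2 + 3*w - 4) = (w + 4)^2*(w - 1)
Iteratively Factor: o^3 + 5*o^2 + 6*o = (o)*(o^2 + 5*o + 6) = o*(o + 2)*(o + 3)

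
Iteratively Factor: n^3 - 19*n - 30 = (n + 3)*(n^2 - 3*n - 10) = (n - 5)*(n + 3)*(n + 2)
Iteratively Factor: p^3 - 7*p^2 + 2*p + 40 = (p - 4)*(p^2 - 3*p - 10) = (p - 5)*(p - 4)*(p + 2)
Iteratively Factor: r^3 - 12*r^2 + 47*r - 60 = (r - 5)*(r^2 - 7*r + 12) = (r - 5)*(r - 4)*(r - 3)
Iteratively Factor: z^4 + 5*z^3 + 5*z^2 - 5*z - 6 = (z + 3)*(z^3 + 2*z^2 - z - 2) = (z + 2)*(z + 3)*(z^2 - 1) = (z + 1)*(z + 2)*(z + 3)*(z - 1)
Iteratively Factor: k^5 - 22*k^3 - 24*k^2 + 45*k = (k + 3)*(k^4 - 3*k^3 - 13*k^2 + 15*k) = (k + 3)^2*(k^3 - 6*k^2 + 5*k) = k*(k + 3)^2*(k^2 - 6*k + 5) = k*(k - 5)*(k + 3)^2*(k - 1)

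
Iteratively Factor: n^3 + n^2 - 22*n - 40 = (n - 5)*(n^2 + 6*n + 8) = (n - 5)*(n + 4)*(n + 2)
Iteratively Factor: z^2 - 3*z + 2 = (z - 1)*(z - 2)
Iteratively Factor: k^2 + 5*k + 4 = (k + 1)*(k + 4)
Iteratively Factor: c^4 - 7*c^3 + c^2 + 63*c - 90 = (c - 5)*(c^3 - 2*c^2 - 9*c + 18) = (c - 5)*(c - 2)*(c^2 - 9) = (c - 5)*(c - 2)*(c + 3)*(c - 3)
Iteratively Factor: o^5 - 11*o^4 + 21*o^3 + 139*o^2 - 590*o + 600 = (o + 4)*(o^4 - 15*o^3 + 81*o^2 - 185*o + 150) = (o - 5)*(o + 4)*(o^3 - 10*o^2 + 31*o - 30) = (o - 5)*(o - 2)*(o + 4)*(o^2 - 8*o + 15) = (o - 5)^2*(o - 2)*(o + 4)*(o - 3)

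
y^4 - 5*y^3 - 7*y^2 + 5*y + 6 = (y - 6)*(y - 1)*(y + 1)^2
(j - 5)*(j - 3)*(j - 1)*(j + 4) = j^4 - 5*j^3 - 13*j^2 + 77*j - 60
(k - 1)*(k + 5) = k^2 + 4*k - 5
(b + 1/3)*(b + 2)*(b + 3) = b^3 + 16*b^2/3 + 23*b/3 + 2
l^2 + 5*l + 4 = (l + 1)*(l + 4)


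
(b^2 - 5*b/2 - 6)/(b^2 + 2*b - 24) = (b + 3/2)/(b + 6)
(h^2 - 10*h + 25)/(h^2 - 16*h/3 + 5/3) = 3*(h - 5)/(3*h - 1)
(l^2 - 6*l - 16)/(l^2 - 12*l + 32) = (l + 2)/(l - 4)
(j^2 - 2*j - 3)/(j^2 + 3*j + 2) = (j - 3)/(j + 2)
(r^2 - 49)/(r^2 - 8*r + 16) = (r^2 - 49)/(r^2 - 8*r + 16)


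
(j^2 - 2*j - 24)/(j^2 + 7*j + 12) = (j - 6)/(j + 3)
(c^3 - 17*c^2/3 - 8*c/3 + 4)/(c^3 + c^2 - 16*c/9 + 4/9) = 3*(c^2 - 5*c - 6)/(3*c^2 + 5*c - 2)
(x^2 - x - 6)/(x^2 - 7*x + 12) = (x + 2)/(x - 4)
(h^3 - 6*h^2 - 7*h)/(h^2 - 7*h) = h + 1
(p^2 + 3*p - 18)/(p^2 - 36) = (p - 3)/(p - 6)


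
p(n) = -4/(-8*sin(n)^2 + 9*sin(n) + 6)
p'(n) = -4*(16*sin(n)*cos(n) - 9*cos(n))/(-8*sin(n)^2 + 9*sin(n) + 6)^2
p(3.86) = 1.18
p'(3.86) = -5.12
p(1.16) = -0.53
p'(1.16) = -0.16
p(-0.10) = -0.80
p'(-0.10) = 1.67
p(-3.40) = -0.51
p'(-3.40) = -0.31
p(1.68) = -0.57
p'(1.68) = 0.06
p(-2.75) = -2.86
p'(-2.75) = -28.51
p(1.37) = -0.56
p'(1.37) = -0.10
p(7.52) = -0.54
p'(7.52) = -0.15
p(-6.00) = -0.51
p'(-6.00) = 0.28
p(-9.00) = -4.29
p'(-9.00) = -65.40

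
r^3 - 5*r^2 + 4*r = r*(r - 4)*(r - 1)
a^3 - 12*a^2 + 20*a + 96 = (a - 8)*(a - 6)*(a + 2)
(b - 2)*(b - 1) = b^2 - 3*b + 2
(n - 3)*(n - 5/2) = n^2 - 11*n/2 + 15/2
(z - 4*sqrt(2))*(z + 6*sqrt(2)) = z^2 + 2*sqrt(2)*z - 48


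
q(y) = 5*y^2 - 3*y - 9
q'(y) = 10*y - 3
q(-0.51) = -6.17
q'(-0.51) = -8.10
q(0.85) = -7.94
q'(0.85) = 5.50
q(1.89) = 3.19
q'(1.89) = 15.90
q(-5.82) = 177.82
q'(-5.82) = -61.20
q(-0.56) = -5.75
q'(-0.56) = -8.60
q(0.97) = -7.21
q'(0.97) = 6.70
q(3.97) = 57.89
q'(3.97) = 36.70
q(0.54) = -9.16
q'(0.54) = 2.40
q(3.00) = 27.00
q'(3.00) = 27.00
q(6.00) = 153.00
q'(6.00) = 57.00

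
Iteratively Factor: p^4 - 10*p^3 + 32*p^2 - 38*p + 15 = (p - 5)*(p^3 - 5*p^2 + 7*p - 3) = (p - 5)*(p - 3)*(p^2 - 2*p + 1) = (p - 5)*(p - 3)*(p - 1)*(p - 1)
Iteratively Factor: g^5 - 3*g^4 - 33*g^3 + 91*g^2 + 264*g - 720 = (g - 5)*(g^4 + 2*g^3 - 23*g^2 - 24*g + 144) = (g - 5)*(g - 3)*(g^3 + 5*g^2 - 8*g - 48) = (g - 5)*(g - 3)*(g + 4)*(g^2 + g - 12) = (g - 5)*(g - 3)^2*(g + 4)*(g + 4)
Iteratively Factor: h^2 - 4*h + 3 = (h - 3)*(h - 1)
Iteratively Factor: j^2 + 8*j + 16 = (j + 4)*(j + 4)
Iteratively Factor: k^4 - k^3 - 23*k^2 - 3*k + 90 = (k - 5)*(k^3 + 4*k^2 - 3*k - 18) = (k - 5)*(k - 2)*(k^2 + 6*k + 9) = (k - 5)*(k - 2)*(k + 3)*(k + 3)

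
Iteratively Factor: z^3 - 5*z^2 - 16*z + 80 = (z - 4)*(z^2 - z - 20) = (z - 4)*(z + 4)*(z - 5)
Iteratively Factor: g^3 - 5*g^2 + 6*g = (g)*(g^2 - 5*g + 6) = g*(g - 2)*(g - 3)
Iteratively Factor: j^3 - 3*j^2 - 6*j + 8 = (j + 2)*(j^2 - 5*j + 4) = (j - 1)*(j + 2)*(j - 4)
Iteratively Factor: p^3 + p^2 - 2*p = (p + 2)*(p^2 - p) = (p - 1)*(p + 2)*(p)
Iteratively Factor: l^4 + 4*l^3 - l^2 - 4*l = (l + 4)*(l^3 - l) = (l + 1)*(l + 4)*(l^2 - l) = (l - 1)*(l + 1)*(l + 4)*(l)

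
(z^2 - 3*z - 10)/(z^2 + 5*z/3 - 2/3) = 3*(z - 5)/(3*z - 1)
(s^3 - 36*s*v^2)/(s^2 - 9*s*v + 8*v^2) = s*(s^2 - 36*v^2)/(s^2 - 9*s*v + 8*v^2)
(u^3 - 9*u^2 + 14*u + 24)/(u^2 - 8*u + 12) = (u^2 - 3*u - 4)/(u - 2)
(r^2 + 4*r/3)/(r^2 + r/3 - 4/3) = r/(r - 1)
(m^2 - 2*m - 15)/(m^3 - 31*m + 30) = (m + 3)/(m^2 + 5*m - 6)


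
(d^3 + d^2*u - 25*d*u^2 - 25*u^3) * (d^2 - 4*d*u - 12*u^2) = d^5 - 3*d^4*u - 41*d^3*u^2 + 63*d^2*u^3 + 400*d*u^4 + 300*u^5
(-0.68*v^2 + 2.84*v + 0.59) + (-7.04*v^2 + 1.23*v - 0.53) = -7.72*v^2 + 4.07*v + 0.0599999999999999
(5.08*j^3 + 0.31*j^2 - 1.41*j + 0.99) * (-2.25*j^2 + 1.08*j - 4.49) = -11.43*j^5 + 4.7889*j^4 - 19.3019*j^3 - 5.1422*j^2 + 7.4001*j - 4.4451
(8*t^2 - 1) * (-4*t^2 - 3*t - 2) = -32*t^4 - 24*t^3 - 12*t^2 + 3*t + 2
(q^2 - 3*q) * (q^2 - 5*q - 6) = q^4 - 8*q^3 + 9*q^2 + 18*q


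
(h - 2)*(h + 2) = h^2 - 4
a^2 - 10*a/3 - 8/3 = (a - 4)*(a + 2/3)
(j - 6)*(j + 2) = j^2 - 4*j - 12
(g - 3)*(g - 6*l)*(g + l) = g^3 - 5*g^2*l - 3*g^2 - 6*g*l^2 + 15*g*l + 18*l^2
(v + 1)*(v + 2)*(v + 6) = v^3 + 9*v^2 + 20*v + 12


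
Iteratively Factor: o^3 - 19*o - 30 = (o - 5)*(o^2 + 5*o + 6) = (o - 5)*(o + 2)*(o + 3)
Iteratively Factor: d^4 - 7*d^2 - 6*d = (d)*(d^3 - 7*d - 6) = d*(d + 2)*(d^2 - 2*d - 3) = d*(d - 3)*(d + 2)*(d + 1)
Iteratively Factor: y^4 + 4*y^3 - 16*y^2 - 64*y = (y - 4)*(y^3 + 8*y^2 + 16*y) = (y - 4)*(y + 4)*(y^2 + 4*y) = (y - 4)*(y + 4)^2*(y)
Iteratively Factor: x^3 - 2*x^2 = (x - 2)*(x^2) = x*(x - 2)*(x)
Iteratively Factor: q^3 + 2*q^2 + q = (q + 1)*(q^2 + q) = (q + 1)^2*(q)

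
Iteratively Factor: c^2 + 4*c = (c)*(c + 4)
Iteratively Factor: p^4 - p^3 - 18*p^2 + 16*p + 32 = (p - 4)*(p^3 + 3*p^2 - 6*p - 8) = (p - 4)*(p + 1)*(p^2 + 2*p - 8) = (p - 4)*(p + 1)*(p + 4)*(p - 2)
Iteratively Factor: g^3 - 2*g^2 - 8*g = (g - 4)*(g^2 + 2*g) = (g - 4)*(g + 2)*(g)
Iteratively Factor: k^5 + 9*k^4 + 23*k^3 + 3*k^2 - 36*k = (k - 1)*(k^4 + 10*k^3 + 33*k^2 + 36*k) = k*(k - 1)*(k^3 + 10*k^2 + 33*k + 36) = k*(k - 1)*(k + 3)*(k^2 + 7*k + 12) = k*(k - 1)*(k + 3)^2*(k + 4)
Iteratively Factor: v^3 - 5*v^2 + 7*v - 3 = (v - 1)*(v^2 - 4*v + 3) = (v - 3)*(v - 1)*(v - 1)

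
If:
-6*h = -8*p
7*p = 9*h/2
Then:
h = 0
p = 0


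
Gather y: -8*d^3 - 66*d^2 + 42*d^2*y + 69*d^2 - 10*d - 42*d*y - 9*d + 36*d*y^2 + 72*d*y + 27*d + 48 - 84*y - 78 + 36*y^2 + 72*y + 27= -8*d^3 + 3*d^2 + 8*d + y^2*(36*d + 36) + y*(42*d^2 + 30*d - 12) - 3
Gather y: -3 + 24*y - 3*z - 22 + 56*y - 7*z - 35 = 80*y - 10*z - 60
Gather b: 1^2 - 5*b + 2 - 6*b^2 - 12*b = -6*b^2 - 17*b + 3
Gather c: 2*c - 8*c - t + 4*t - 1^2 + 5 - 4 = -6*c + 3*t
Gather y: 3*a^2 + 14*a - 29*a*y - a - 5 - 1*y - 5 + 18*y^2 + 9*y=3*a^2 + 13*a + 18*y^2 + y*(8 - 29*a) - 10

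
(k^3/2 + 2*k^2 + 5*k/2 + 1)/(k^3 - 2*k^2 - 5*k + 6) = (k^2 + 2*k + 1)/(2*(k^2 - 4*k + 3))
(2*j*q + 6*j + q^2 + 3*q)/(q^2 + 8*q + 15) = (2*j + q)/(q + 5)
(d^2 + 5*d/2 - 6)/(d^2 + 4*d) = (d - 3/2)/d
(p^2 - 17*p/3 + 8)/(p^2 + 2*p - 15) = (p - 8/3)/(p + 5)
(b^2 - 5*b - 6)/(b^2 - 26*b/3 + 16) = 3*(b + 1)/(3*b - 8)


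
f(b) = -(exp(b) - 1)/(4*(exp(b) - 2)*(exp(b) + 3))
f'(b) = (exp(b) - 1)*exp(b)/(4*(exp(b) - 2)*(exp(b) + 3)^2) - exp(b)/(4*(exp(b) - 2)*(exp(b) + 3)) + (exp(b) - 1)*exp(b)/(4*(exp(b) - 2)^2*(exp(b) + 3))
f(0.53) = 0.12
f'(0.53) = 0.95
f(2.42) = -0.02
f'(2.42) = 0.02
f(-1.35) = -0.03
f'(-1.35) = 0.01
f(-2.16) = -0.04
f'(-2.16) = 0.00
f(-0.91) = -0.03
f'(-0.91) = 0.01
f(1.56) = -0.04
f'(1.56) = 0.05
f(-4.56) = -0.04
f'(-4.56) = 0.00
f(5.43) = -0.00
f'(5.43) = 0.00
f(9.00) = 0.00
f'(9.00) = 0.00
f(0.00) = 0.00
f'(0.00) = 0.06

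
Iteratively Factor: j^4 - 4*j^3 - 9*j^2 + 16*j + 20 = (j - 2)*(j^3 - 2*j^2 - 13*j - 10) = (j - 2)*(j + 1)*(j^2 - 3*j - 10) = (j - 5)*(j - 2)*(j + 1)*(j + 2)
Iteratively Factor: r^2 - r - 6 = (r + 2)*(r - 3)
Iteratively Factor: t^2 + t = (t + 1)*(t)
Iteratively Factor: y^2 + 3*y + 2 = (y + 2)*(y + 1)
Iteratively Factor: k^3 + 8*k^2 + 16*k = (k)*(k^2 + 8*k + 16) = k*(k + 4)*(k + 4)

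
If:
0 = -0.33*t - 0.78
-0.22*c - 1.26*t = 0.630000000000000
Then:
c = 10.67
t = -2.36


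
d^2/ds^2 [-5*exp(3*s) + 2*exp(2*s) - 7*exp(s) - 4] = (-45*exp(2*s) + 8*exp(s) - 7)*exp(s)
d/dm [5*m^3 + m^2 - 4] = m*(15*m + 2)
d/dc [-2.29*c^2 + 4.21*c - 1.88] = 4.21 - 4.58*c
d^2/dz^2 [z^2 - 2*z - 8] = 2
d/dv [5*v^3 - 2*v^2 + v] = 15*v^2 - 4*v + 1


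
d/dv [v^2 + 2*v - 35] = 2*v + 2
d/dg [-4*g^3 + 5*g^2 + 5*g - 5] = -12*g^2 + 10*g + 5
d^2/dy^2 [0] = 0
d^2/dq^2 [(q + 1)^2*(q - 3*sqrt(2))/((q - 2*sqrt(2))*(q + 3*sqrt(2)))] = 2*(-8*sqrt(2)*q^3 + 21*q^3 - 153*sqrt(2)*q^2 + 72*q^2 - 216*sqrt(2)*q + 450*q - 462*sqrt(2) + 144)/(q^6 + 3*sqrt(2)*q^5 - 30*q^4 - 70*sqrt(2)*q^3 + 360*q^2 + 432*sqrt(2)*q - 1728)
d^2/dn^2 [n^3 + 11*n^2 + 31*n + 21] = 6*n + 22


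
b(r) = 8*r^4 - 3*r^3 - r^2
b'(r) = 32*r^3 - 9*r^2 - 2*r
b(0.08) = -0.01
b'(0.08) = -0.20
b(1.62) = 39.72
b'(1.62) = 109.19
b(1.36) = 17.97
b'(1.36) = 61.13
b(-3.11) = 828.96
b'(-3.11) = -1043.40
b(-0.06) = -0.00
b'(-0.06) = 0.08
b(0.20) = -0.05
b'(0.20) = -0.50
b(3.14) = 674.96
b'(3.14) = 895.68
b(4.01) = 1859.03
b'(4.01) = 1910.66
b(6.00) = 9684.00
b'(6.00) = 6576.00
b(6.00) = 9684.00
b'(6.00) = 6576.00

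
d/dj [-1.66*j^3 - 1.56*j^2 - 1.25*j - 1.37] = -4.98*j^2 - 3.12*j - 1.25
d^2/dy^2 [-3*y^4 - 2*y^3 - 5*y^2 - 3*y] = -36*y^2 - 12*y - 10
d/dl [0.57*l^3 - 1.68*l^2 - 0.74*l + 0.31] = 1.71*l^2 - 3.36*l - 0.74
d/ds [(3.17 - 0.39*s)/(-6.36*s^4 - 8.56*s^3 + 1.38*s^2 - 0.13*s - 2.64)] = (-7.4412*s^4 + 73.968*s^3 + 81.9438*s^2 - 8.7492*s + 1.4417)/(40.4496*s^8 + 108.8832*s^7 + 55.72*s^6 - 21.972*s^5 + 37.7108*s^4 + 44.838*s^3 - 7.2695*s^2 + 0.6864*s + 6.9696)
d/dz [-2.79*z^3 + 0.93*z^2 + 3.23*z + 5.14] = -8.37*z^2 + 1.86*z + 3.23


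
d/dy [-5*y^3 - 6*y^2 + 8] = 3*y*(-5*y - 4)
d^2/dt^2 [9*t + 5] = 0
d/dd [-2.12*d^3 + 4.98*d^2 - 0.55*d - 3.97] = -6.36*d^2 + 9.96*d - 0.55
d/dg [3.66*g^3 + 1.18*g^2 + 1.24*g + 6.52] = 10.98*g^2 + 2.36*g + 1.24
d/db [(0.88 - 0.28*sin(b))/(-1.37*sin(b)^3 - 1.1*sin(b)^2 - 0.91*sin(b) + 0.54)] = (-0.7672*sin(b)^3 + 3.3088*sin(b)^2 + 1.936*sin(b) + 0.6496)*cos(b)/(1.8769*sin(b)^6 + 3.014*sin(b)^5 + 3.7034*sin(b)^4 + 0.5224*sin(b)^3 - 0.3599*sin(b)^2 - 0.9828*sin(b) + 0.2916)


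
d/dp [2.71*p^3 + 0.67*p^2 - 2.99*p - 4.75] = 8.13*p^2 + 1.34*p - 2.99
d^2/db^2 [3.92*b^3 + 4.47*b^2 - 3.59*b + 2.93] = 23.52*b + 8.94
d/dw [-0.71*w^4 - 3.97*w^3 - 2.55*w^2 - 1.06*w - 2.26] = -2.84*w^3 - 11.91*w^2 - 5.1*w - 1.06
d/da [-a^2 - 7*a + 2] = -2*a - 7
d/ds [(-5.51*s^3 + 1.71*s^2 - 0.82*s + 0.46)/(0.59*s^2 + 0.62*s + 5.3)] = (-3.2509*s^4 - 6.8324*s^3 - 86.065*s^2 + 17.5832*s - 4.6312)/(0.3481*s^4 + 0.7316*s^3 + 6.6384*s^2 + 6.572*s + 28.09)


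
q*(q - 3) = q^2 - 3*q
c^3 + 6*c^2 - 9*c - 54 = (c - 3)*(c + 3)*(c + 6)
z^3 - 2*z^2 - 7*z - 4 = (z - 4)*(z + 1)^2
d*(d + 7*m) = d^2 + 7*d*m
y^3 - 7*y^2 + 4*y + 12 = (y - 6)*(y - 2)*(y + 1)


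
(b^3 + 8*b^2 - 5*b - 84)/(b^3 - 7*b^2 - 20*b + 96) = (b + 7)/(b - 8)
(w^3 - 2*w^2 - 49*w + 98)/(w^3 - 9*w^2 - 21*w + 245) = (w^2 + 5*w - 14)/(w^2 - 2*w - 35)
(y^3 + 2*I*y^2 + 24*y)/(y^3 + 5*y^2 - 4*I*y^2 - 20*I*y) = (y + 6*I)/(y + 5)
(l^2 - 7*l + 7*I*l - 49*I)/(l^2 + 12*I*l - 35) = (l - 7)/(l + 5*I)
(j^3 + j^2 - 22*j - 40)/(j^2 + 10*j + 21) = (j^3 + j^2 - 22*j - 40)/(j^2 + 10*j + 21)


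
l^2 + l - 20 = (l - 4)*(l + 5)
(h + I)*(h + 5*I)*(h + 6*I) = h^3 + 12*I*h^2 - 41*h - 30*I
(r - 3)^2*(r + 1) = r^3 - 5*r^2 + 3*r + 9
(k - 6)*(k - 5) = k^2 - 11*k + 30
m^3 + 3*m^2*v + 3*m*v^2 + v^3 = (m + v)^3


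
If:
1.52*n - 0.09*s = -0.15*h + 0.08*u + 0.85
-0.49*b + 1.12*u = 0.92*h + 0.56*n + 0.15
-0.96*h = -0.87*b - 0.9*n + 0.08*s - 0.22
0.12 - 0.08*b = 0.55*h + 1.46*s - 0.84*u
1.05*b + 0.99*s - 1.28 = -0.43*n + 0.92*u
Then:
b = 6.03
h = 6.00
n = 0.51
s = 2.07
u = 7.95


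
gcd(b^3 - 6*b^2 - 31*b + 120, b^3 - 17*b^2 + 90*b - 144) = b^2 - 11*b + 24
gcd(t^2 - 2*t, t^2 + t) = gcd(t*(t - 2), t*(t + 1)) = t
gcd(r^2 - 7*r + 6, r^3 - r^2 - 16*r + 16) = r - 1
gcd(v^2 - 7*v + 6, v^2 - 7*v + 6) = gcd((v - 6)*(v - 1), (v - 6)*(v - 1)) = v^2 - 7*v + 6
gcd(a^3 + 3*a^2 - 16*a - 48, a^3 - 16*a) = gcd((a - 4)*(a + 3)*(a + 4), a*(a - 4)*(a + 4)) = a^2 - 16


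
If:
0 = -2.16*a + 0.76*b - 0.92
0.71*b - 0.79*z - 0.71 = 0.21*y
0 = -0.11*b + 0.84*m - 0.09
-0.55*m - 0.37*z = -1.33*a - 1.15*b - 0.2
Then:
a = 0.0842110667134411*z - 0.329103670936258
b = 0.239336715922412*z + 0.27517904049695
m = 0.0313417127993634*z + 0.143178207684124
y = -2.95271872235756*z - 2.45058514879603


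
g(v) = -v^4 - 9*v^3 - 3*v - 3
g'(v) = -4*v^3 - 27*v^2 - 3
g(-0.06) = -2.82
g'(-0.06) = -3.10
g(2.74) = -252.72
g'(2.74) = -287.99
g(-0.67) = 1.52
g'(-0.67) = -13.92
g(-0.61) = 0.73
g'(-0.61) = -12.14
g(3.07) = -361.45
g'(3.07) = -373.21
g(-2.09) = 66.35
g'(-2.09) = -84.42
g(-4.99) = 510.22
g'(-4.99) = -178.30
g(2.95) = -318.63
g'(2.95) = -340.66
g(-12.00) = -5151.00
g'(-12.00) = 3021.00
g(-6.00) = 663.00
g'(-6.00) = -111.00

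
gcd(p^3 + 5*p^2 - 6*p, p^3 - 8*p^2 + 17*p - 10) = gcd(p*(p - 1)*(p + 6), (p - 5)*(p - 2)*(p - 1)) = p - 1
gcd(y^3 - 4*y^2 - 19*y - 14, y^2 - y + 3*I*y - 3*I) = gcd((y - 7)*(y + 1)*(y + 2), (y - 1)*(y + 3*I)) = 1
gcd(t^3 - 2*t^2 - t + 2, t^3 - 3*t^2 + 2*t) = t^2 - 3*t + 2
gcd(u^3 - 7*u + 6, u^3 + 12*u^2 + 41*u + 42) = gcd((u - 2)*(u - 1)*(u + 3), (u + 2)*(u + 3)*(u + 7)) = u + 3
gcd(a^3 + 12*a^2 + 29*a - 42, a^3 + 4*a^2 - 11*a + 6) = a^2 + 5*a - 6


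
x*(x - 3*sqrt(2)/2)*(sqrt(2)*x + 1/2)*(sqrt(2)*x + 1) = 2*x^4 - 3*sqrt(2)*x^3/2 - 4*x^2 - 3*sqrt(2)*x/4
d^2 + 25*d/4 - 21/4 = (d - 3/4)*(d + 7)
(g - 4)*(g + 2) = g^2 - 2*g - 8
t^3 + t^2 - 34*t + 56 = (t - 4)*(t - 2)*(t + 7)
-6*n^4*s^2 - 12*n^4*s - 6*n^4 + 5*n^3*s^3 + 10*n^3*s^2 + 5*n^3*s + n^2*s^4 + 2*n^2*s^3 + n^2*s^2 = (-n + s)*(6*n + s)*(n*s + n)^2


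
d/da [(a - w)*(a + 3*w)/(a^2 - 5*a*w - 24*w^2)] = -7*w/(a^2 - 16*a*w + 64*w^2)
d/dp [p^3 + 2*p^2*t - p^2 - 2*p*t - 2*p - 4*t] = 3*p^2 + 4*p*t - 2*p - 2*t - 2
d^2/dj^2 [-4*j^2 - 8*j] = -8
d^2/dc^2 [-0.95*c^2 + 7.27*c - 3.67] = -1.90000000000000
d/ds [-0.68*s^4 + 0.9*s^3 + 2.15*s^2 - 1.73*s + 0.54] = -2.72*s^3 + 2.7*s^2 + 4.3*s - 1.73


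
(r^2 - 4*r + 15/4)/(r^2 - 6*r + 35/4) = (2*r - 3)/(2*r - 7)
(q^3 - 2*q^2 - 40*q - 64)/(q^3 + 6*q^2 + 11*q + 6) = (q^2 - 4*q - 32)/(q^2 + 4*q + 3)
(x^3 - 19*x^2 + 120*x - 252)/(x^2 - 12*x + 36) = x - 7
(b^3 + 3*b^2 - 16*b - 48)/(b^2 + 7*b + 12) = b - 4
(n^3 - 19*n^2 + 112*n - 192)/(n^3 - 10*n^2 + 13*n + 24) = (n - 8)/(n + 1)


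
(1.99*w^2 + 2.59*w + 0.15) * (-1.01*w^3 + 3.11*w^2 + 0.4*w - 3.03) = -2.0099*w^5 + 3.573*w^4 + 8.6994*w^3 - 4.5272*w^2 - 7.7877*w - 0.4545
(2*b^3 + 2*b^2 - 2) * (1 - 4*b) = -8*b^4 - 6*b^3 + 2*b^2 + 8*b - 2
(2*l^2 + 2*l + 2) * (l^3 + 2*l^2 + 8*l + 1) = 2*l^5 + 6*l^4 + 22*l^3 + 22*l^2 + 18*l + 2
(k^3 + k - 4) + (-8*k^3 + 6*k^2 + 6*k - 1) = -7*k^3 + 6*k^2 + 7*k - 5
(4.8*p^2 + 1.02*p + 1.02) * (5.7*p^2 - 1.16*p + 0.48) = 27.36*p^4 + 0.246*p^3 + 6.9348*p^2 - 0.6936*p + 0.4896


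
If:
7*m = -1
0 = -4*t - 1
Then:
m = -1/7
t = -1/4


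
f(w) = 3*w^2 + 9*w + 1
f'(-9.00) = -45.00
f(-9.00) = 163.00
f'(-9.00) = -45.00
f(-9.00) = 163.00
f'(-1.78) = -1.68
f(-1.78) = -5.51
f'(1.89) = 20.34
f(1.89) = 28.73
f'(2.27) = 22.62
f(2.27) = 36.89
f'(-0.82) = 4.08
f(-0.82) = -4.36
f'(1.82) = 19.92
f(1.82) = 27.32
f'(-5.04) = -21.24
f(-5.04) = 31.84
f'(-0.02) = 8.88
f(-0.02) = 0.82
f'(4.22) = 34.32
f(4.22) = 92.41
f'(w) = 6*w + 9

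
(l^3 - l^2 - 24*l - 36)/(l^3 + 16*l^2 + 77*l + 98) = (l^2 - 3*l - 18)/(l^2 + 14*l + 49)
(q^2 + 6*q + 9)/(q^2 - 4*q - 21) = (q + 3)/(q - 7)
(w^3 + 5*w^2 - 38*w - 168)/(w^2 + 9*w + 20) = (w^2 + w - 42)/(w + 5)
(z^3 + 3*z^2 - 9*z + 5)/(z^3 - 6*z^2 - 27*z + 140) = (z^2 - 2*z + 1)/(z^2 - 11*z + 28)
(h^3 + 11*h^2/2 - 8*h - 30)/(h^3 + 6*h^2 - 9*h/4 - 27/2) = 2*(2*h^2 - h - 10)/(4*h^2 - 9)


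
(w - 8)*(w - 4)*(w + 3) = w^3 - 9*w^2 - 4*w + 96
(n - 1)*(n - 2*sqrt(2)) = n^2 - 2*sqrt(2)*n - n + 2*sqrt(2)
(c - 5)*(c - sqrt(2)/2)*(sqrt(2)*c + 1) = sqrt(2)*c^3 - 5*sqrt(2)*c^2 - sqrt(2)*c/2 + 5*sqrt(2)/2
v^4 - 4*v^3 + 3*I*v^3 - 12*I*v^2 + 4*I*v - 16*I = (v - 4)*(v - I)*(v + 2*I)^2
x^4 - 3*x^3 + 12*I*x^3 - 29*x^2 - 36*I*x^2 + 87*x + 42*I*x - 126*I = (x - 3)*(x - I)*(x + 6*I)*(x + 7*I)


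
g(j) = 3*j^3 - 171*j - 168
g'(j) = 9*j^2 - 171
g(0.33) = -224.32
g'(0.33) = -170.02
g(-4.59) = 326.78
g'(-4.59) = 18.61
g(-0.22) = -130.41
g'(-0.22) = -170.56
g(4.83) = -655.89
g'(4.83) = 38.96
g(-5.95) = 217.52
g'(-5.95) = 147.62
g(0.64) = -276.65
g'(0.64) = -167.31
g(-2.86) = 250.88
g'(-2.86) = -97.38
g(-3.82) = 317.99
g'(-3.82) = -39.67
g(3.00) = -600.00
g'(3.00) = -90.00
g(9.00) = 480.00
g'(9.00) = 558.00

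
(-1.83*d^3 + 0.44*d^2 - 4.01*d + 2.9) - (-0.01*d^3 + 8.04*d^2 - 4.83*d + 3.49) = -1.82*d^3 - 7.6*d^2 + 0.82*d - 0.59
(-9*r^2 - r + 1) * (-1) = 9*r^2 + r - 1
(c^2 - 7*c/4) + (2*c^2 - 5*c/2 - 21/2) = 3*c^2 - 17*c/4 - 21/2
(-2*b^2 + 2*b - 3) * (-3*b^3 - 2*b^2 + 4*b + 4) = 6*b^5 - 2*b^4 - 3*b^3 + 6*b^2 - 4*b - 12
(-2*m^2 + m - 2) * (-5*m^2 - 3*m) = 10*m^4 + m^3 + 7*m^2 + 6*m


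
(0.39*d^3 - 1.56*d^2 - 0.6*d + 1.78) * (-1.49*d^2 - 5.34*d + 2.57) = -0.5811*d^5 + 0.2418*d^4 + 10.2267*d^3 - 3.4574*d^2 - 11.0472*d + 4.5746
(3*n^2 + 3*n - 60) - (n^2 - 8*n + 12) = 2*n^2 + 11*n - 72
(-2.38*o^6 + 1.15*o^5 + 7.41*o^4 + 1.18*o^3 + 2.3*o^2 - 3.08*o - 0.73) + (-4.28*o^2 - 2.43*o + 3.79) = -2.38*o^6 + 1.15*o^5 + 7.41*o^4 + 1.18*o^3 - 1.98*o^2 - 5.51*o + 3.06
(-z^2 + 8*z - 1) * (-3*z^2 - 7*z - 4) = 3*z^4 - 17*z^3 - 49*z^2 - 25*z + 4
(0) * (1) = 0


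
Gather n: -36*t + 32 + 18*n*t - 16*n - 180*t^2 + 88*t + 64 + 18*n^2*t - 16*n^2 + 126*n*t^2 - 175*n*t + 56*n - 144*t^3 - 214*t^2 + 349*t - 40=n^2*(18*t - 16) + n*(126*t^2 - 157*t + 40) - 144*t^3 - 394*t^2 + 401*t + 56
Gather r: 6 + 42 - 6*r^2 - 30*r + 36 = -6*r^2 - 30*r + 84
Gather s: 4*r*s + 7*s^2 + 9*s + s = 7*s^2 + s*(4*r + 10)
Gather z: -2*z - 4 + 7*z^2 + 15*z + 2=7*z^2 + 13*z - 2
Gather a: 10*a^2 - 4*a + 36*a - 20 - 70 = 10*a^2 + 32*a - 90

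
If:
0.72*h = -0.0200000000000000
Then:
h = -0.03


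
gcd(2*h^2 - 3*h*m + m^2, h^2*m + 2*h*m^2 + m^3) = 1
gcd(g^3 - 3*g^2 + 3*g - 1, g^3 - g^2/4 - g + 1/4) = g - 1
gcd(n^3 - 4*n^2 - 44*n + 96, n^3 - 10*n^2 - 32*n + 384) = n^2 - 2*n - 48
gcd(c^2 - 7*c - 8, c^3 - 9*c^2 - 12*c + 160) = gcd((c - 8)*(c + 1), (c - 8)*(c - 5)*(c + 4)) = c - 8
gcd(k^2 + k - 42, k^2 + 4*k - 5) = 1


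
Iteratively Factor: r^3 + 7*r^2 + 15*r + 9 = (r + 3)*(r^2 + 4*r + 3) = (r + 1)*(r + 3)*(r + 3)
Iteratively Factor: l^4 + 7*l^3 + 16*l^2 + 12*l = (l + 2)*(l^3 + 5*l^2 + 6*l) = l*(l + 2)*(l^2 + 5*l + 6) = l*(l + 2)*(l + 3)*(l + 2)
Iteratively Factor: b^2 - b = (b)*(b - 1)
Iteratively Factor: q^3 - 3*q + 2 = (q - 1)*(q^2 + q - 2) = (q - 1)*(q + 2)*(q - 1)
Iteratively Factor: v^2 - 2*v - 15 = (v + 3)*(v - 5)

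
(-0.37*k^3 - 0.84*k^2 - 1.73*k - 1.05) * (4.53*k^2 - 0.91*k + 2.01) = -1.6761*k^5 - 3.4685*k^4 - 7.8162*k^3 - 4.8706*k^2 - 2.5218*k - 2.1105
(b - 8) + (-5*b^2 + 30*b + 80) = -5*b^2 + 31*b + 72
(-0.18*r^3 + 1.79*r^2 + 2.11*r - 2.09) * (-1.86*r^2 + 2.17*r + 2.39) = 0.3348*r^5 - 3.72*r^4 - 0.4705*r^3 + 12.7442*r^2 + 0.507600000000001*r - 4.9951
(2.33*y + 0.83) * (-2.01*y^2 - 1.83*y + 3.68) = -4.6833*y^3 - 5.9322*y^2 + 7.0555*y + 3.0544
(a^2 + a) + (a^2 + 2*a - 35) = 2*a^2 + 3*a - 35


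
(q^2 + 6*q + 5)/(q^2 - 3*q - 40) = (q + 1)/(q - 8)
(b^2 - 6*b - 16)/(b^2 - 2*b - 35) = (-b^2 + 6*b + 16)/(-b^2 + 2*b + 35)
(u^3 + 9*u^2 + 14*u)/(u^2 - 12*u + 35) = u*(u^2 + 9*u + 14)/(u^2 - 12*u + 35)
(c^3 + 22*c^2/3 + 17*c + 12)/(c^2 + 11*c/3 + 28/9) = 3*(c^2 + 6*c + 9)/(3*c + 7)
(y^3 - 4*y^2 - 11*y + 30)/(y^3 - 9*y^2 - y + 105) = (y - 2)/(y - 7)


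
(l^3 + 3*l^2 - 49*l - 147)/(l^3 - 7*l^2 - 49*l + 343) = (l + 3)/(l - 7)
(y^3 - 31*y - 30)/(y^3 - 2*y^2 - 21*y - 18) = (y + 5)/(y + 3)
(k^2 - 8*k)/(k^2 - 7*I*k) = (k - 8)/(k - 7*I)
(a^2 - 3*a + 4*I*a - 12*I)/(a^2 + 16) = (a - 3)/(a - 4*I)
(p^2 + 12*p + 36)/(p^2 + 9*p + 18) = (p + 6)/(p + 3)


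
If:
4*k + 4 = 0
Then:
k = -1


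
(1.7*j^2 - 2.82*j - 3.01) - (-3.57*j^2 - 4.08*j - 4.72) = 5.27*j^2 + 1.26*j + 1.71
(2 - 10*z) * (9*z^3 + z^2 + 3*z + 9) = -90*z^4 + 8*z^3 - 28*z^2 - 84*z + 18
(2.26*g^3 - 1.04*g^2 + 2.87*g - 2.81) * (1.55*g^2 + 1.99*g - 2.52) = 3.503*g^5 + 2.8854*g^4 - 3.3163*g^3 + 3.9766*g^2 - 12.8243*g + 7.0812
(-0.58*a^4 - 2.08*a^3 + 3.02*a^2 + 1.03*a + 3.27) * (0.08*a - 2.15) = -0.0464*a^5 + 1.0806*a^4 + 4.7136*a^3 - 6.4106*a^2 - 1.9529*a - 7.0305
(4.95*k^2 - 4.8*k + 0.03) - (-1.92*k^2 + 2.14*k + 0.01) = 6.87*k^2 - 6.94*k + 0.02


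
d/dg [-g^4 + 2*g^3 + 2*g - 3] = -4*g^3 + 6*g^2 + 2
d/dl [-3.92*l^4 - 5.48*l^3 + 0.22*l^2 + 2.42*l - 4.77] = -15.68*l^3 - 16.44*l^2 + 0.44*l + 2.42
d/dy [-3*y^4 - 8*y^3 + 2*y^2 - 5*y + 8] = -12*y^3 - 24*y^2 + 4*y - 5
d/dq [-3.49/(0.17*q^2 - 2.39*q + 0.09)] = (1.1866*q - 8.3411)/(0.17*q^2 - 2.39*q + 0.09)^2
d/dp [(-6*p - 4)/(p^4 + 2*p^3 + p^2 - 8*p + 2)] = 2*(-3*p^4 - 6*p^3 - 3*p^2 + 24*p + 2*(3*p + 2)*(2*p^3 + 3*p^2 + p - 4) - 6)/(p^4 + 2*p^3 + p^2 - 8*p + 2)^2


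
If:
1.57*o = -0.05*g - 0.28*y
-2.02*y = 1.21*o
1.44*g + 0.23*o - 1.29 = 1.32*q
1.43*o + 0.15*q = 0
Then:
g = 1.31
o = -0.05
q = 0.45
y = 0.03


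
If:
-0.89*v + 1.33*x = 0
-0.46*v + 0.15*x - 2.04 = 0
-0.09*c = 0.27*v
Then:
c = 17.02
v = -5.67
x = -3.80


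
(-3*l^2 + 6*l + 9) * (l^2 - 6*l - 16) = -3*l^4 + 24*l^3 + 21*l^2 - 150*l - 144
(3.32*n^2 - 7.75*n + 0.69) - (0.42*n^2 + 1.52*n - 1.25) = 2.9*n^2 - 9.27*n + 1.94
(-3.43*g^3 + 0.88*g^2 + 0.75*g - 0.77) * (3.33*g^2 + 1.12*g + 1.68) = -11.4219*g^5 - 0.9112*g^4 - 2.2793*g^3 - 0.2457*g^2 + 0.3976*g - 1.2936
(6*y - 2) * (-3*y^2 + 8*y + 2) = -18*y^3 + 54*y^2 - 4*y - 4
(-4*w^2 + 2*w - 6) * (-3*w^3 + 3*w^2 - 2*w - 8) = 12*w^5 - 18*w^4 + 32*w^3 + 10*w^2 - 4*w + 48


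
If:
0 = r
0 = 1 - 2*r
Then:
No Solution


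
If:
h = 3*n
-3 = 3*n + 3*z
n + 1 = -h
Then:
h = -3/4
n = -1/4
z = -3/4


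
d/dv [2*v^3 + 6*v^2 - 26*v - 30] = 6*v^2 + 12*v - 26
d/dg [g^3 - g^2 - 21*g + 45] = 3*g^2 - 2*g - 21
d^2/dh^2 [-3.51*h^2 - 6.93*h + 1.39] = -7.02000000000000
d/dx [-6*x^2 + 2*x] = 2 - 12*x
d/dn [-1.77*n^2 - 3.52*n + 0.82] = -3.54*n - 3.52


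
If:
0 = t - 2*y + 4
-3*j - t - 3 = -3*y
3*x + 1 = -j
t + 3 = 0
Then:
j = 1/2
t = -3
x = -1/2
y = 1/2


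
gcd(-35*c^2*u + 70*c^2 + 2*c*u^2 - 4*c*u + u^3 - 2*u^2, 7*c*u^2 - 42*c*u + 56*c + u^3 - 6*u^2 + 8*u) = 7*c*u - 14*c + u^2 - 2*u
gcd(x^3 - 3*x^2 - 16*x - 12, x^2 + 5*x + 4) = x + 1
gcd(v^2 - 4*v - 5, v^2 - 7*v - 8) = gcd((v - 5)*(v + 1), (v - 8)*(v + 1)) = v + 1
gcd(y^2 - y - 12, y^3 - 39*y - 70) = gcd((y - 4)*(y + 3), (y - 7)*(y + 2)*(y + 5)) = 1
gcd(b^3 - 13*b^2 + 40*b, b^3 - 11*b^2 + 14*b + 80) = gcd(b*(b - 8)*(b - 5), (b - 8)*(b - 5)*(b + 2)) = b^2 - 13*b + 40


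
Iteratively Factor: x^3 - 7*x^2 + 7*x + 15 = (x - 5)*(x^2 - 2*x - 3) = (x - 5)*(x - 3)*(x + 1)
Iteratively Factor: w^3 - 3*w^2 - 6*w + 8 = (w - 1)*(w^2 - 2*w - 8) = (w - 4)*(w - 1)*(w + 2)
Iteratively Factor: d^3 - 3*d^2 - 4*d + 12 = (d + 2)*(d^2 - 5*d + 6) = (d - 3)*(d + 2)*(d - 2)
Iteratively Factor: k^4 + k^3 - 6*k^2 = (k + 3)*(k^3 - 2*k^2) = k*(k + 3)*(k^2 - 2*k) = k*(k - 2)*(k + 3)*(k)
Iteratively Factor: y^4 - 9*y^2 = (y + 3)*(y^3 - 3*y^2) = y*(y + 3)*(y^2 - 3*y) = y*(y - 3)*(y + 3)*(y)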